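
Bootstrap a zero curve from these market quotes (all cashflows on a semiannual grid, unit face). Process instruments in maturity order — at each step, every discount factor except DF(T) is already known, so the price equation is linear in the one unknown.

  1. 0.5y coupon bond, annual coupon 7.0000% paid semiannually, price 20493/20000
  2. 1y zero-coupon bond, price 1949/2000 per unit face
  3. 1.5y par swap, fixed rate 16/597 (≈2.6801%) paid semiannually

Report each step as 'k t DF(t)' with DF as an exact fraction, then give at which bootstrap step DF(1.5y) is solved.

1 1/2 99/100
2 1 1949/2000
3 3/2 1201/1250
DF(1.5y) is solved at step 3

step 1 [0.5y] bond c/2=7/200: DF=(20493/20000 − 7/200·(0))/(1+7/200) = 99/100 ≈ 0.990000
step 2 [1y] zero: DF = P = 1949/2000 ≈ 0.974500
step 3 [1.5y] swap r/2=8/597: DF=(1 − 8/597·(0.990000+0.974500))/(1+8/597) = 1201/1250 ≈ 0.960800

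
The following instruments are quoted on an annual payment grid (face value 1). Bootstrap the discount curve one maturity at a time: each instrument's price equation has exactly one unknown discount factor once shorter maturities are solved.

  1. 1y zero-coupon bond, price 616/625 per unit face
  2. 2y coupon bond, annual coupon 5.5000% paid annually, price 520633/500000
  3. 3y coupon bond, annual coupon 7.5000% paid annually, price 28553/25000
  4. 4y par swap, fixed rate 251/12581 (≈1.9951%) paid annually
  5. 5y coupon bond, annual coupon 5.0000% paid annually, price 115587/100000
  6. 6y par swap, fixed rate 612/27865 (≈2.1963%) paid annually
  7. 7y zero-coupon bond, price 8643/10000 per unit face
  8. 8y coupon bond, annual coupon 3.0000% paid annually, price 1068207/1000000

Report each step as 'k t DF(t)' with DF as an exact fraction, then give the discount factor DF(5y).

step 1 [1y] zero: DF = P = 616/625 ≈ 0.985600
step 2 [2y] bond c/1=11/200: DF=(520633/500000 − 11/200·(0.985600))/(1+11/200) = 2339/2500 ≈ 0.935600
step 3 [3y] bond c/1=3/40: DF=(28553/25000 − 3/40·(0.985600+0.935600))/(1+3/40) = 2321/2500 ≈ 0.928400
step 4 [4y] swap r/1=251/12581: DF=(1 − 251/12581·(0.985600+0.935600+0.928400))/(1+251/12581) = 9247/10000 ≈ 0.924700
step 5 [5y] bond c/1=1/20: DF=(115587/100000 − 1/20·(0.985600+0.935600+0.928400+0.924700))/(1+1/20) = 9211/10000 ≈ 0.921100
step 6 [6y] swap r/1=612/27865: DF=(1 − 612/27865·(0.985600+0.935600+0.928400+0.924700+0.921100))/(1+612/27865) = 1097/1250 ≈ 0.877600
step 7 [7y] zero: DF = P = 8643/10000 ≈ 0.864300
step 8 [8y] bond c/1=3/100: DF=(1068207/1000000 − 3/100·(0.985600+0.935600+0.928400+0.924700+0.921100+0.877600+0.864300))/(1+3/100) = 531/625 ≈ 0.849600

1 1 616/625
2 2 2339/2500
3 3 2321/2500
4 4 9247/10000
5 5 9211/10000
6 6 1097/1250
7 7 8643/10000
8 8 531/625
DF(5y) = 9211/10000 ≈ 0.921100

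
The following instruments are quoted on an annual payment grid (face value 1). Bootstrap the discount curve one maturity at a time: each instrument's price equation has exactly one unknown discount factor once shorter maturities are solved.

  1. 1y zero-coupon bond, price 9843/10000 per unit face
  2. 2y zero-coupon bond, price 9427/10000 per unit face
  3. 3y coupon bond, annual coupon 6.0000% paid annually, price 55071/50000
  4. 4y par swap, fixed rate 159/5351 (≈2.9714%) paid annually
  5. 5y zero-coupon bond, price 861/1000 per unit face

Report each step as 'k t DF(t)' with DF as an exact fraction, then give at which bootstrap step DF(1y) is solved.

step 1 [1y] zero: DF = P = 9843/10000 ≈ 0.984300
step 2 [2y] zero: DF = P = 9427/10000 ≈ 0.942700
step 3 [3y] bond c/1=3/50: DF=(55071/50000 − 3/50·(0.984300+0.942700))/(1+3/50) = 93/100 ≈ 0.930000
step 4 [4y] swap r/1=159/5351: DF=(1 − 159/5351·(0.984300+0.942700+0.930000))/(1+159/5351) = 8887/10000 ≈ 0.888700
step 5 [5y] zero: DF = P = 861/1000 ≈ 0.861000

1 1 9843/10000
2 2 9427/10000
3 3 93/100
4 4 8887/10000
5 5 861/1000
DF(1y) is solved at step 1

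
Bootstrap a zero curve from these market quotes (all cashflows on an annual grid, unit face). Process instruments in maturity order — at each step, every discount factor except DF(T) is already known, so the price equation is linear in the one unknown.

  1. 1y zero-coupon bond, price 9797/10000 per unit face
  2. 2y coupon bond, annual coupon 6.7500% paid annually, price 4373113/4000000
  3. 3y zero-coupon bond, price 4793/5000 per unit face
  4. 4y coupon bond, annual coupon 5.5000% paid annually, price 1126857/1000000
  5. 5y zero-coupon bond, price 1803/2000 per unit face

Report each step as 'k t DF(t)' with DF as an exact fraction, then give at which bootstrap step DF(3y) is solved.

step 1 [1y] zero: DF = P = 9797/10000 ≈ 0.979700
step 2 [2y] bond c/1=27/400: DF=(4373113/4000000 − 27/400·(0.979700))/(1+27/400) = 4811/5000 ≈ 0.962200
step 3 [3y] zero: DF = P = 4793/5000 ≈ 0.958600
step 4 [4y] bond c/1=11/200: DF=(1126857/1000000 − 11/200·(0.979700+0.962200+0.958600))/(1+11/200) = 9169/10000 ≈ 0.916900
step 5 [5y] zero: DF = P = 1803/2000 ≈ 0.901500

1 1 9797/10000
2 2 4811/5000
3 3 4793/5000
4 4 9169/10000
5 5 1803/2000
DF(3y) is solved at step 3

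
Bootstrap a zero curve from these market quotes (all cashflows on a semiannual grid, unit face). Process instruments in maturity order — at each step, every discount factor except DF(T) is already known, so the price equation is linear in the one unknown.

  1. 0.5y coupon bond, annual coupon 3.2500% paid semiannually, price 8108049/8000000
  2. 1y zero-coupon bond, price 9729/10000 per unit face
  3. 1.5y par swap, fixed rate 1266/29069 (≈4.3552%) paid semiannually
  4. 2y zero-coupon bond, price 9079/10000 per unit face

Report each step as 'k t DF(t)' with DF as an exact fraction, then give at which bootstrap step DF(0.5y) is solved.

1 1/2 9973/10000
2 1 9729/10000
3 3/2 9367/10000
4 2 9079/10000
DF(0.5y) is solved at step 1

step 1 [0.5y] bond c/2=13/800: DF=(8108049/8000000 − 13/800·(0))/(1+13/800) = 9973/10000 ≈ 0.997300
step 2 [1y] zero: DF = P = 9729/10000 ≈ 0.972900
step 3 [1.5y] swap r/2=633/29069: DF=(1 − 633/29069·(0.997300+0.972900))/(1+633/29069) = 9367/10000 ≈ 0.936700
step 4 [2y] zero: DF = P = 9079/10000 ≈ 0.907900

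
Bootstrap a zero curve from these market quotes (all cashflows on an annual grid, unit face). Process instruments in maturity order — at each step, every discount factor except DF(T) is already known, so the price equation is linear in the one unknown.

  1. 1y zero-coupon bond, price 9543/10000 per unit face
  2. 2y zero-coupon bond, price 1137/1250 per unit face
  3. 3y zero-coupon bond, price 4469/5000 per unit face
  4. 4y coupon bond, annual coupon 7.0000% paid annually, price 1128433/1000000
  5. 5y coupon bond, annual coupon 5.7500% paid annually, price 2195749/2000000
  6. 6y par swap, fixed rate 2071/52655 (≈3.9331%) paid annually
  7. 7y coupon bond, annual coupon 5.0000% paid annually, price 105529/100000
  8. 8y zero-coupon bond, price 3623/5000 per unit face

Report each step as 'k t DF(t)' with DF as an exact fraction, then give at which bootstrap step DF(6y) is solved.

1 1 9543/10000
2 2 1137/1250
3 3 4469/5000
4 4 4371/5000
5 5 8407/10000
6 6 7929/10000
7 7 7543/10000
8 8 3623/5000
DF(6y) is solved at step 6

step 1 [1y] zero: DF = P = 9543/10000 ≈ 0.954300
step 2 [2y] zero: DF = P = 1137/1250 ≈ 0.909600
step 3 [3y] zero: DF = P = 4469/5000 ≈ 0.893800
step 4 [4y] bond c/1=7/100: DF=(1128433/1000000 − 7/100·(0.954300+0.909600+0.893800))/(1+7/100) = 4371/5000 ≈ 0.874200
step 5 [5y] bond c/1=23/400: DF=(2195749/2000000 − 23/400·(0.954300+0.909600+0.893800+0.874200))/(1+23/400) = 8407/10000 ≈ 0.840700
step 6 [6y] swap r/1=2071/52655: DF=(1 − 2071/52655·(0.954300+0.909600+0.893800+0.874200+0.840700))/(1+2071/52655) = 7929/10000 ≈ 0.792900
step 7 [7y] bond c/1=1/20: DF=(105529/100000 − 1/20·(0.954300+0.909600+0.893800+0.874200+0.840700+0.792900))/(1+1/20) = 7543/10000 ≈ 0.754300
step 8 [8y] zero: DF = P = 3623/5000 ≈ 0.724600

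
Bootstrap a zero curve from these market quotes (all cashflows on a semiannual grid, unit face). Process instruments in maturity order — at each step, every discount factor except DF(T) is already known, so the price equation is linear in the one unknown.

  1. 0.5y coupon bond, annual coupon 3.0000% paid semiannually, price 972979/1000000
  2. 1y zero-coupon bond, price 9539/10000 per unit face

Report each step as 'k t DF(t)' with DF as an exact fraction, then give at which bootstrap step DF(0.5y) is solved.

1 1/2 4793/5000
2 1 9539/10000
DF(0.5y) is solved at step 1

step 1 [0.5y] bond c/2=3/200: DF=(972979/1000000 − 3/200·(0))/(1+3/200) = 4793/5000 ≈ 0.958600
step 2 [1y] zero: DF = P = 9539/10000 ≈ 0.953900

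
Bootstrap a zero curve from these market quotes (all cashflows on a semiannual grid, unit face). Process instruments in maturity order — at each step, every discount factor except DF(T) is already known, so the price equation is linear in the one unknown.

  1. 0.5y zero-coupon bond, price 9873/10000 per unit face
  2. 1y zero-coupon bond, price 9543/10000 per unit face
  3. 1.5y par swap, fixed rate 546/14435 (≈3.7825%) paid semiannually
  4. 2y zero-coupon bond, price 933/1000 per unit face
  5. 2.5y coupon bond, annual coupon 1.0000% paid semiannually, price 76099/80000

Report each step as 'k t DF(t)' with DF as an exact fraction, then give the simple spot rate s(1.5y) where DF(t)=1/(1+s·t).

1 1/2 9873/10000
2 1 9543/10000
3 3/2 4727/5000
4 2 933/1000
5 5/2 371/400
s(1.5y) = (1/(4727/5000) − 1)/(3/2) = 182/4727 ≈ 3.8502%

step 1 [0.5y] zero: DF = P = 9873/10000 ≈ 0.987300
step 2 [1y] zero: DF = P = 9543/10000 ≈ 0.954300
step 3 [1.5y] swap r/2=273/14435: DF=(1 − 273/14435·(0.987300+0.954300))/(1+273/14435) = 4727/5000 ≈ 0.945400
step 4 [2y] zero: DF = P = 933/1000 ≈ 0.933000
step 5 [2.5y] bond c/2=1/200: DF=(76099/80000 − 1/200·(0.987300+0.954300+0.945400+0.933000))/(1+1/200) = 371/400 ≈ 0.927500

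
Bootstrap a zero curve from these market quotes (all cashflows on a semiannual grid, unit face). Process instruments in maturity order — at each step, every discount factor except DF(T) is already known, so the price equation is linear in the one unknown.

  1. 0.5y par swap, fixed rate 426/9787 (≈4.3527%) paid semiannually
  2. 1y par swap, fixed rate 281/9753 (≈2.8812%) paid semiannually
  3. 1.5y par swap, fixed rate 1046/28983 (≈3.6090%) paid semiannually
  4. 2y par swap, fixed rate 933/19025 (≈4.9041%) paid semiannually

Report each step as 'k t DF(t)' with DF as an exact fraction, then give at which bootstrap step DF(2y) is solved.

step 1 [0.5y] swap r/2=213/9787: DF=(1 − 213/9787·(0))/(1+213/9787) = 9787/10000 ≈ 0.978700
step 2 [1y] swap r/2=281/19506: DF=(1 − 281/19506·(0.978700))/(1+281/19506) = 9719/10000 ≈ 0.971900
step 3 [1.5y] swap r/2=523/28983: DF=(1 − 523/28983·(0.978700+0.971900))/(1+523/28983) = 9477/10000 ≈ 0.947700
step 4 [2y] swap r/2=933/38050: DF=(1 − 933/38050·(0.978700+0.971900+0.947700))/(1+933/38050) = 9067/10000 ≈ 0.906700

1 1/2 9787/10000
2 1 9719/10000
3 3/2 9477/10000
4 2 9067/10000
DF(2y) is solved at step 4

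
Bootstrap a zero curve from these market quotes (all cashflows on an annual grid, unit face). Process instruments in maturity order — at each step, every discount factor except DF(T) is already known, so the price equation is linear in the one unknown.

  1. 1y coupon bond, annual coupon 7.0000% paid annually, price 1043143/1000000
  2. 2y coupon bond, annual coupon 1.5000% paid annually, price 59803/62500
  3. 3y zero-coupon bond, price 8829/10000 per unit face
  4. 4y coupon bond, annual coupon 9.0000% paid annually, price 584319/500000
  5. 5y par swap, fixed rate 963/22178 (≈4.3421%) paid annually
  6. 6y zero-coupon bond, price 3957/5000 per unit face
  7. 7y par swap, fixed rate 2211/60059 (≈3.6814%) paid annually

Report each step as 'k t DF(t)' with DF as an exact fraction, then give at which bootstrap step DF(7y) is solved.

1 1 9749/10000
2 2 9283/10000
3 3 8829/10000
4 4 8421/10000
5 5 4037/5000
6 6 3957/5000
7 7 7789/10000
DF(7y) is solved at step 7

step 1 [1y] bond c/1=7/100: DF=(1043143/1000000 − 7/100·(0))/(1+7/100) = 9749/10000 ≈ 0.974900
step 2 [2y] bond c/1=3/200: DF=(59803/62500 − 3/200·(0.974900))/(1+3/200) = 9283/10000 ≈ 0.928300
step 3 [3y] zero: DF = P = 8829/10000 ≈ 0.882900
step 4 [4y] bond c/1=9/100: DF=(584319/500000 − 9/100·(0.974900+0.928300+0.882900))/(1+9/100) = 8421/10000 ≈ 0.842100
step 5 [5y] swap r/1=963/22178: DF=(1 − 963/22178·(0.974900+0.928300+0.882900+0.842100))/(1+963/22178) = 4037/5000 ≈ 0.807400
step 6 [6y] zero: DF = P = 3957/5000 ≈ 0.791400
step 7 [7y] swap r/1=2211/60059: DF=(1 − 2211/60059·(0.974900+0.928300+0.882900+0.842100+0.807400+0.791400))/(1+2211/60059) = 7789/10000 ≈ 0.778900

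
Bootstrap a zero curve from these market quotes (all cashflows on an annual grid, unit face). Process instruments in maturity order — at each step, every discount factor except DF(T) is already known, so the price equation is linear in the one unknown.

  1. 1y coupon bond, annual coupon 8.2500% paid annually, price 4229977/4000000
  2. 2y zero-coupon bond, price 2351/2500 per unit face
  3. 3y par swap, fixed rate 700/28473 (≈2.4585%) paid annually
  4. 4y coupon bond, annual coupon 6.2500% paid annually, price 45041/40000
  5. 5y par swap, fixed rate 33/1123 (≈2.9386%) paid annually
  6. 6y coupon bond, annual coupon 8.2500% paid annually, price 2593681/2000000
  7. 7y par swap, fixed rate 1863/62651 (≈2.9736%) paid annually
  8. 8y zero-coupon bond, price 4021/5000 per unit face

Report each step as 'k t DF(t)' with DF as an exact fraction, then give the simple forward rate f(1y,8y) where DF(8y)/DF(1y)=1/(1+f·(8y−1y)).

1 1 9769/10000
2 2 2351/2500
3 3 93/100
4 4 8923/10000
5 5 8647/10000
6 6 8471/10000
7 7 8137/10000
8 8 4021/5000
f(1y,8y) = ((9769/10000)/(4021/5000) − 1)/(7) = 1727/56294 ≈ 3.0678%

step 1 [1y] bond c/1=33/400: DF=(4229977/4000000 − 33/400·(0))/(1+33/400) = 9769/10000 ≈ 0.976900
step 2 [2y] zero: DF = P = 2351/2500 ≈ 0.940400
step 3 [3y] swap r/1=700/28473: DF=(1 − 700/28473·(0.976900+0.940400))/(1+700/28473) = 93/100 ≈ 0.930000
step 4 [4y] bond c/1=1/16: DF=(45041/40000 − 1/16·(0.976900+0.940400+0.930000))/(1+1/16) = 8923/10000 ≈ 0.892300
step 5 [5y] swap r/1=33/1123: DF=(1 − 33/1123·(0.976900+0.940400+0.930000+0.892300))/(1+33/1123) = 8647/10000 ≈ 0.864700
step 6 [6y] bond c/1=33/400: DF=(2593681/2000000 − 33/400·(0.976900+0.940400+0.930000+0.892300+0.864700))/(1+33/400) = 8471/10000 ≈ 0.847100
step 7 [7y] swap r/1=1863/62651: DF=(1 − 1863/62651·(0.976900+0.940400+0.930000+0.892300+0.864700+0.847100))/(1+1863/62651) = 8137/10000 ≈ 0.813700
step 8 [8y] zero: DF = P = 4021/5000 ≈ 0.804200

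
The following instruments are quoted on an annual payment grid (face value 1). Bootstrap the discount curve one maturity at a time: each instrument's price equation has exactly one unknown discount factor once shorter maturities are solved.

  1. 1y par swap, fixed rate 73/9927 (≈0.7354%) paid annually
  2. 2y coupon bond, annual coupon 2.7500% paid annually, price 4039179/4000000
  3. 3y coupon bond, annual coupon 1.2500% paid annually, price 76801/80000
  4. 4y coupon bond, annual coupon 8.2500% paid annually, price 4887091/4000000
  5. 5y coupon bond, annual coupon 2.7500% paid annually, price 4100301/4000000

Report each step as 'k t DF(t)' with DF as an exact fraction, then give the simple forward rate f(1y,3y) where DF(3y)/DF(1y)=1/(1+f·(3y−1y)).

1 1 9927/10000
2 2 4781/5000
3 3 9241/10000
4 4 9097/10000
5 5 2241/2500
f(1y,3y) = ((9927/10000)/(9241/10000) − 1)/(2) = 343/9241 ≈ 3.7117%

step 1 [1y] swap r/1=73/9927: DF=(1 − 73/9927·(0))/(1+73/9927) = 9927/10000 ≈ 0.992700
step 2 [2y] bond c/1=11/400: DF=(4039179/4000000 − 11/400·(0.992700))/(1+11/400) = 4781/5000 ≈ 0.956200
step 3 [3y] bond c/1=1/80: DF=(76801/80000 − 1/80·(0.992700+0.956200))/(1+1/80) = 9241/10000 ≈ 0.924100
step 4 [4y] bond c/1=33/400: DF=(4887091/4000000 − 33/400·(0.992700+0.956200+0.924100))/(1+33/400) = 9097/10000 ≈ 0.909700
step 5 [5y] bond c/1=11/400: DF=(4100301/4000000 − 11/400·(0.992700+0.956200+0.924100+0.909700))/(1+11/400) = 2241/2500 ≈ 0.896400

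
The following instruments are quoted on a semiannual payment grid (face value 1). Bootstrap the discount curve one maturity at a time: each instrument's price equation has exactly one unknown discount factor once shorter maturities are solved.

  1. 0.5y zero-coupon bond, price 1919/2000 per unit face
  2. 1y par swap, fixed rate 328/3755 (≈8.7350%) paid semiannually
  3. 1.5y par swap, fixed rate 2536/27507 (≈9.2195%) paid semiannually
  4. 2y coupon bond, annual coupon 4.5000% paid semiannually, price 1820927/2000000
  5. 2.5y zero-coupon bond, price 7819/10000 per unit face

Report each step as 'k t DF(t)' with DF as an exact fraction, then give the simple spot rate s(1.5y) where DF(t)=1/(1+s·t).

step 1 [0.5y] zero: DF = P = 1919/2000 ≈ 0.959500
step 2 [1y] swap r/2=164/3755: DF=(1 − 164/3755·(0.959500))/(1+164/3755) = 459/500 ≈ 0.918000
step 3 [1.5y] swap r/2=1268/27507: DF=(1 − 1268/27507·(0.959500+0.918000))/(1+1268/27507) = 2183/2500 ≈ 0.873200
step 4 [2y] bond c/2=9/400: DF=(1820927/2000000 − 9/400·(0.959500+0.918000+0.873200))/(1+9/400) = 8299/10000 ≈ 0.829900
step 5 [2.5y] zero: DF = P = 7819/10000 ≈ 0.781900

1 1/2 1919/2000
2 1 459/500
3 3/2 2183/2500
4 2 8299/10000
5 5/2 7819/10000
s(1.5y) = (1/(2183/2500) − 1)/(3/2) = 634/6549 ≈ 9.6809%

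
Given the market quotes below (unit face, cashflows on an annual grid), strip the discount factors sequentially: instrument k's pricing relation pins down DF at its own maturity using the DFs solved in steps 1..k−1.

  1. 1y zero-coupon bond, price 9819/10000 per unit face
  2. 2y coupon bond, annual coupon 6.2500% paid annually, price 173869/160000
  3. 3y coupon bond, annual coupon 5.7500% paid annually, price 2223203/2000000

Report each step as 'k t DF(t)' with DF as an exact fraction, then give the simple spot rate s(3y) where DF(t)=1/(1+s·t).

1 1 9819/10000
2 2 193/200
3 3 9453/10000
s(3y) = (1/(9453/10000) − 1)/(3) = 547/28359 ≈ 1.9288%

step 1 [1y] zero: DF = P = 9819/10000 ≈ 0.981900
step 2 [2y] bond c/1=1/16: DF=(173869/160000 − 1/16·(0.981900))/(1+1/16) = 193/200 ≈ 0.965000
step 3 [3y] bond c/1=23/400: DF=(2223203/2000000 − 23/400·(0.981900+0.965000))/(1+23/400) = 9453/10000 ≈ 0.945300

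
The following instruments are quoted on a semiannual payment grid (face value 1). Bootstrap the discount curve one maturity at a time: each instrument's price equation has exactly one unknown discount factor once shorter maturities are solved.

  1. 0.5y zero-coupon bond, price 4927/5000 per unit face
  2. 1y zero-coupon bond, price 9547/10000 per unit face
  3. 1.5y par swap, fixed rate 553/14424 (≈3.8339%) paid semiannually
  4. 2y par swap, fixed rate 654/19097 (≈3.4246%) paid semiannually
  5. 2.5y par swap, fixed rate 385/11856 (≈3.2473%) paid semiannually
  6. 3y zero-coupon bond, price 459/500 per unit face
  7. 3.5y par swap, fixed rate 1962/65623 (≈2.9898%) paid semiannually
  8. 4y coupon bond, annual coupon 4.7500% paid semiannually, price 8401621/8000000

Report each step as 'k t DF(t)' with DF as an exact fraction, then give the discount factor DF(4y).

1 1/2 4927/5000
2 1 9547/10000
3 3/2 9447/10000
4 2 4673/5000
5 5/2 923/1000
6 3 459/500
7 7/2 9019/10000
8 4 546/625
DF(4y) = 546/625 ≈ 0.873600

step 1 [0.5y] zero: DF = P = 4927/5000 ≈ 0.985400
step 2 [1y] zero: DF = P = 9547/10000 ≈ 0.954700
step 3 [1.5y] swap r/2=553/28848: DF=(1 − 553/28848·(0.985400+0.954700))/(1+553/28848) = 9447/10000 ≈ 0.944700
step 4 [2y] swap r/2=327/19097: DF=(1 − 327/19097·(0.985400+0.954700+0.944700))/(1+327/19097) = 4673/5000 ≈ 0.934600
step 5 [2.5y] swap r/2=385/23712: DF=(1 − 385/23712·(0.985400+0.954700+0.944700+0.934600))/(1+385/23712) = 923/1000 ≈ 0.923000
step 6 [3y] zero: DF = P = 459/500 ≈ 0.918000
step 7 [3.5y] swap r/2=981/65623: DF=(1 − 981/65623·(0.985400+0.954700+0.944700+0.934600+0.923000+0.918000))/(1+981/65623) = 9019/10000 ≈ 0.901900
step 8 [4y] bond c/2=19/800: DF=(8401621/8000000 − 19/800·(0.985400+0.954700+0.944700+0.934600+0.923000+0.918000+0.901900))/(1+19/800) = 546/625 ≈ 0.873600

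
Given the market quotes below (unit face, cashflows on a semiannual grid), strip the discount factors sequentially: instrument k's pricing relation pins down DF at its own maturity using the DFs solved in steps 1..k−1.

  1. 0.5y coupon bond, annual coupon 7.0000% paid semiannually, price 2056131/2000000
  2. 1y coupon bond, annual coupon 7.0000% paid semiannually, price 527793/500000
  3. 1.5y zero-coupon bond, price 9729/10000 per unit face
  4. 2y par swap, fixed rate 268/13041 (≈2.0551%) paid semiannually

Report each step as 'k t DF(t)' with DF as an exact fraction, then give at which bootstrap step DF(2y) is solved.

1 1/2 9933/10000
2 1 9863/10000
3 3/2 9729/10000
4 2 4799/5000
DF(2y) is solved at step 4

step 1 [0.5y] bond c/2=7/200: DF=(2056131/2000000 − 7/200·(0))/(1+7/200) = 9933/10000 ≈ 0.993300
step 2 [1y] bond c/2=7/200: DF=(527793/500000 − 7/200·(0.993300))/(1+7/200) = 9863/10000 ≈ 0.986300
step 3 [1.5y] zero: DF = P = 9729/10000 ≈ 0.972900
step 4 [2y] swap r/2=134/13041: DF=(1 − 134/13041·(0.993300+0.986300+0.972900))/(1+134/13041) = 4799/5000 ≈ 0.959800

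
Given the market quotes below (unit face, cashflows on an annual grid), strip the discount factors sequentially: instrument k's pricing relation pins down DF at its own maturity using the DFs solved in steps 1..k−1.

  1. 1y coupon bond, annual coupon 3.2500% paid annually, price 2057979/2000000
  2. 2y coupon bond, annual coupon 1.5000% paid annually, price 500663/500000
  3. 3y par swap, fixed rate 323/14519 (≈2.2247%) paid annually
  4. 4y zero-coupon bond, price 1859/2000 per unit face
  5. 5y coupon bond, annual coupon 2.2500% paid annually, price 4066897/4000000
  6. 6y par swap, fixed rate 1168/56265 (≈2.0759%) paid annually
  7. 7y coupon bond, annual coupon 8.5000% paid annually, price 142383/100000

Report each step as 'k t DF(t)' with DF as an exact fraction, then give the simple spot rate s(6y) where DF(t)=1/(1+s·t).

step 1 [1y] bond c/1=13/400: DF=(2057979/2000000 − 13/400·(0))/(1+13/400) = 4983/5000 ≈ 0.996600
step 2 [2y] bond c/1=3/200: DF=(500663/500000 − 3/200·(0.996600))/(1+3/200) = 4859/5000 ≈ 0.971800
step 3 [3y] swap r/1=323/14519: DF=(1 − 323/14519·(0.996600+0.971800))/(1+323/14519) = 4677/5000 ≈ 0.935400
step 4 [4y] zero: DF = P = 1859/2000 ≈ 0.929500
step 5 [5y] bond c/1=9/400: DF=(4066897/4000000 − 9/400·(0.996600+0.971800+0.935400+0.929500))/(1+9/400) = 91/100 ≈ 0.910000
step 6 [6y] swap r/1=1168/56265: DF=(1 − 1168/56265·(0.996600+0.971800+0.935400+0.929500+0.910000))/(1+1168/56265) = 552/625 ≈ 0.883200
step 7 [7y] bond c/1=17/200: DF=(142383/100000 − 17/200·(0.996600+0.971800+0.935400+0.929500+0.910000+0.883200))/(1+17/200) = 1743/2000 ≈ 0.871500

1 1 4983/5000
2 2 4859/5000
3 3 4677/5000
4 4 1859/2000
5 5 91/100
6 6 552/625
7 7 1743/2000
s(6y) = (1/(552/625) − 1)/(6) = 73/3312 ≈ 2.2041%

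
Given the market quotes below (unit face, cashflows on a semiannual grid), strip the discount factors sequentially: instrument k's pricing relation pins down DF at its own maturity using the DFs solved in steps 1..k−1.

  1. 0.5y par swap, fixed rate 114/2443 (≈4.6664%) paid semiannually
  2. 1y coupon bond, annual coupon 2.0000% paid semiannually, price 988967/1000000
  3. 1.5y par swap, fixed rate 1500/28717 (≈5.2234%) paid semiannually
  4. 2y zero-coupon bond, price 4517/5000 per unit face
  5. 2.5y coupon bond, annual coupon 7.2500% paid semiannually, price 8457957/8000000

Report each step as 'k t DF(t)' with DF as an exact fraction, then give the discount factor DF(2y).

step 1 [0.5y] swap r/2=57/2443: DF=(1 − 57/2443·(0))/(1+57/2443) = 2443/2500 ≈ 0.977200
step 2 [1y] bond c/2=1/100: DF=(988967/1000000 − 1/100·(0.977200))/(1+1/100) = 1939/2000 ≈ 0.969500
step 3 [1.5y] swap r/2=750/28717: DF=(1 − 750/28717·(0.977200+0.969500))/(1+750/28717) = 37/40 ≈ 0.925000
step 4 [2y] zero: DF = P = 4517/5000 ≈ 0.903400
step 5 [2.5y] bond c/2=29/800: DF=(8457957/8000000 − 29/800·(0.977200+0.969500+0.925000+0.903400))/(1+29/800) = 4441/5000 ≈ 0.888200

1 1/2 2443/2500
2 1 1939/2000
3 3/2 37/40
4 2 4517/5000
5 5/2 4441/5000
DF(2y) = 4517/5000 ≈ 0.903400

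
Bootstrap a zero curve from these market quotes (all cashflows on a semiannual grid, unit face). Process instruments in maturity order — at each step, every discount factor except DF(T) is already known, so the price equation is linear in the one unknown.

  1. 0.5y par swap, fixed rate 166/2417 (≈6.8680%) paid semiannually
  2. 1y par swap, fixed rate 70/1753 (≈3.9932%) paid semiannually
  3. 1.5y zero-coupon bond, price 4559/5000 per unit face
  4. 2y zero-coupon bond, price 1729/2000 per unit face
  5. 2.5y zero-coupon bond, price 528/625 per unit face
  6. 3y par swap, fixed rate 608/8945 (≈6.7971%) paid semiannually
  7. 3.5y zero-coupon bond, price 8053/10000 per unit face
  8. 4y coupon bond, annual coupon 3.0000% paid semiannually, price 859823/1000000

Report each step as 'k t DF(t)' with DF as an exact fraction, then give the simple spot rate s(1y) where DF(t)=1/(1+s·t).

step 1 [0.5y] swap r/2=83/2417: DF=(1 − 83/2417·(0))/(1+83/2417) = 2417/2500 ≈ 0.966800
step 2 [1y] swap r/2=35/1753: DF=(1 − 35/1753·(0.966800))/(1+35/1753) = 1923/2000 ≈ 0.961500
step 3 [1.5y] zero: DF = P = 4559/5000 ≈ 0.911800
step 4 [2y] zero: DF = P = 1729/2000 ≈ 0.864500
step 5 [2.5y] zero: DF = P = 528/625 ≈ 0.844800
step 6 [3y] swap r/2=304/8945: DF=(1 − 304/8945·(0.966800+0.961500+0.911800+0.864500+0.844800))/(1+304/8945) = 511/625 ≈ 0.817600
step 7 [3.5y] zero: DF = P = 8053/10000 ≈ 0.805300
step 8 [4y] bond c/2=3/200: DF=(859823/1000000 − 3/200·(0.966800+0.961500+0.911800+0.864500+0.844800+0.817600+0.805300))/(1+3/200) = 7559/10000 ≈ 0.755900

1 1/2 2417/2500
2 1 1923/2000
3 3/2 4559/5000
4 2 1729/2000
5 5/2 528/625
6 3 511/625
7 7/2 8053/10000
8 4 7559/10000
s(1y) = (1/(1923/2000) − 1)/(1) = 77/1923 ≈ 4.0042%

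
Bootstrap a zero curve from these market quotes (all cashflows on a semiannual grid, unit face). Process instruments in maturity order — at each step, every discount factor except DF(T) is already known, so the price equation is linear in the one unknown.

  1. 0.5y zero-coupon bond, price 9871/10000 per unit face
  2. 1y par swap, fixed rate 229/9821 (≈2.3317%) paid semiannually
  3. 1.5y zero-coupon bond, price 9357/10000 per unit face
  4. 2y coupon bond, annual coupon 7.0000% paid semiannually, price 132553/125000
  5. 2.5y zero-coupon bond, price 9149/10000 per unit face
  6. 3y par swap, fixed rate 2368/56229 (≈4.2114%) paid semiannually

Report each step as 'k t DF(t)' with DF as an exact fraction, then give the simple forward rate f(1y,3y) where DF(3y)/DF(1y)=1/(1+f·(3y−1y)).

step 1 [0.5y] zero: DF = P = 9871/10000 ≈ 0.987100
step 2 [1y] swap r/2=229/19642: DF=(1 − 229/19642·(0.987100))/(1+229/19642) = 9771/10000 ≈ 0.977100
step 3 [1.5y] zero: DF = P = 9357/10000 ≈ 0.935700
step 4 [2y] bond c/2=7/200: DF=(132553/125000 − 7/200·(0.987100+0.977100+0.935700))/(1+7/200) = 1853/2000 ≈ 0.926500
step 5 [2.5y] zero: DF = P = 9149/10000 ≈ 0.914900
step 6 [3y] swap r/2=1184/56229: DF=(1 − 1184/56229·(0.987100+0.977100+0.935700+0.926500+0.914900))/(1+1184/56229) = 551/625 ≈ 0.881600

1 1/2 9871/10000
2 1 9771/10000
3 3/2 9357/10000
4 2 1853/2000
5 5/2 9149/10000
6 3 551/625
f(1y,3y) = ((9771/10000)/(551/625) − 1)/(2) = 955/17632 ≈ 5.4163%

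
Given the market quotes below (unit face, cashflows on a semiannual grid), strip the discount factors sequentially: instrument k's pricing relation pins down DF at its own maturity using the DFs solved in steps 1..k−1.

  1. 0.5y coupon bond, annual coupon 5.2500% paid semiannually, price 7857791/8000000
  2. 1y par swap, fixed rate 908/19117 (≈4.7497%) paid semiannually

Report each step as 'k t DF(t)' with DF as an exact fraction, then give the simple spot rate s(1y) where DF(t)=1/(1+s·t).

step 1 [0.5y] bond c/2=21/800: DF=(7857791/8000000 − 21/800·(0))/(1+21/800) = 9571/10000 ≈ 0.957100
step 2 [1y] swap r/2=454/19117: DF=(1 − 454/19117·(0.957100))/(1+454/19117) = 4773/5000 ≈ 0.954600

1 1/2 9571/10000
2 1 4773/5000
s(1y) = (1/(4773/5000) − 1)/(1) = 227/4773 ≈ 4.7559%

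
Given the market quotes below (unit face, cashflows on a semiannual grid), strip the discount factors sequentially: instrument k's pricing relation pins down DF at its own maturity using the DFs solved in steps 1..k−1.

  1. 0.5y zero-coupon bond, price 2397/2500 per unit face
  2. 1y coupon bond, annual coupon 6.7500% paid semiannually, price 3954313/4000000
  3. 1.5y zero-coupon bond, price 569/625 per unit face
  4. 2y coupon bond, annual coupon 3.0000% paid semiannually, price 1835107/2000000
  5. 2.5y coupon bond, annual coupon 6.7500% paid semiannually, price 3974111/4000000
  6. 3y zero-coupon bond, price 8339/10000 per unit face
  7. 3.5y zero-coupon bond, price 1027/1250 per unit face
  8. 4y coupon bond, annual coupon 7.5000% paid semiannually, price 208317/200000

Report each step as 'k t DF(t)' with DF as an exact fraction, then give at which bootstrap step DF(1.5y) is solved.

step 1 [0.5y] zero: DF = P = 2397/2500 ≈ 0.958800
step 2 [1y] bond c/2=27/800: DF=(3954313/4000000 − 27/800·(0.958800))/(1+27/800) = 37/40 ≈ 0.925000
step 3 [1.5y] zero: DF = P = 569/625 ≈ 0.910400
step 4 [2y] bond c/2=3/200: DF=(1835107/2000000 − 3/200·(0.958800+0.925000+0.910400))/(1+3/200) = 8627/10000 ≈ 0.862700
step 5 [2.5y] bond c/2=27/800: DF=(3974111/4000000 − 27/800·(0.958800+0.925000+0.910400+0.862700))/(1+27/800) = 8417/10000 ≈ 0.841700
step 6 [3y] zero: DF = P = 8339/10000 ≈ 0.833900
step 7 [3.5y] zero: DF = P = 1027/1250 ≈ 0.821600
step 8 [4y] bond c/2=3/80: DF=(208317/200000 − 3/80·(0.958800+0.925000+0.910400+0.862700+0.841700+0.833900+0.821600))/(1+3/80) = 1563/2000 ≈ 0.781500

1 1/2 2397/2500
2 1 37/40
3 3/2 569/625
4 2 8627/10000
5 5/2 8417/10000
6 3 8339/10000
7 7/2 1027/1250
8 4 1563/2000
DF(1.5y) is solved at step 3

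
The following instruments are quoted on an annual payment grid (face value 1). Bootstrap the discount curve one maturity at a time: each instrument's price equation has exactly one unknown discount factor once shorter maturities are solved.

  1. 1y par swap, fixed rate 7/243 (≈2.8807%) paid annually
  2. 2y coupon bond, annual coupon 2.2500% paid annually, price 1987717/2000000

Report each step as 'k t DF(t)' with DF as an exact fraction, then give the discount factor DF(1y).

step 1 [1y] swap r/1=7/243: DF=(1 − 7/243·(0))/(1+7/243) = 243/250 ≈ 0.972000
step 2 [2y] bond c/1=9/400: DF=(1987717/2000000 − 9/400·(0.972000))/(1+9/400) = 4753/5000 ≈ 0.950600

1 1 243/250
2 2 4753/5000
DF(1y) = 243/250 ≈ 0.972000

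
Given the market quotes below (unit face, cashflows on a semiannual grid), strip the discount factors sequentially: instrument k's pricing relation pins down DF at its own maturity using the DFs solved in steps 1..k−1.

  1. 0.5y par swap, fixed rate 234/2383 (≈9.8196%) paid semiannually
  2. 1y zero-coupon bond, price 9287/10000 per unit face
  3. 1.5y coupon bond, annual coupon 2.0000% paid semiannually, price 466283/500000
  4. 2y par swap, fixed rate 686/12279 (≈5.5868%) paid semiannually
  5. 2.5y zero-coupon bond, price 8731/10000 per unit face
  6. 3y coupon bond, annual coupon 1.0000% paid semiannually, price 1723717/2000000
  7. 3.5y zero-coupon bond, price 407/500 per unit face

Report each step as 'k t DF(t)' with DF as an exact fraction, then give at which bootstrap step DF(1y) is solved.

step 1 [0.5y] swap r/2=117/2383: DF=(1 − 117/2383·(0))/(1+117/2383) = 2383/2500 ≈ 0.953200
step 2 [1y] zero: DF = P = 9287/10000 ≈ 0.928700
step 3 [1.5y] bond c/2=1/100: DF=(466283/500000 − 1/100·(0.953200+0.928700))/(1+1/100) = 9047/10000 ≈ 0.904700
step 4 [2y] swap r/2=343/12279: DF=(1 − 343/12279·(0.953200+0.928700+0.904700))/(1+343/12279) = 8971/10000 ≈ 0.897100
step 5 [2.5y] zero: DF = P = 8731/10000 ≈ 0.873100
step 6 [3y] bond c/2=1/200: DF=(1723717/2000000 − 1/200·(0.953200+0.928700+0.904700+0.897100+0.873100))/(1+1/200) = 8349/10000 ≈ 0.834900
step 7 [3.5y] zero: DF = P = 407/500 ≈ 0.814000

1 1/2 2383/2500
2 1 9287/10000
3 3/2 9047/10000
4 2 8971/10000
5 5/2 8731/10000
6 3 8349/10000
7 7/2 407/500
DF(1y) is solved at step 2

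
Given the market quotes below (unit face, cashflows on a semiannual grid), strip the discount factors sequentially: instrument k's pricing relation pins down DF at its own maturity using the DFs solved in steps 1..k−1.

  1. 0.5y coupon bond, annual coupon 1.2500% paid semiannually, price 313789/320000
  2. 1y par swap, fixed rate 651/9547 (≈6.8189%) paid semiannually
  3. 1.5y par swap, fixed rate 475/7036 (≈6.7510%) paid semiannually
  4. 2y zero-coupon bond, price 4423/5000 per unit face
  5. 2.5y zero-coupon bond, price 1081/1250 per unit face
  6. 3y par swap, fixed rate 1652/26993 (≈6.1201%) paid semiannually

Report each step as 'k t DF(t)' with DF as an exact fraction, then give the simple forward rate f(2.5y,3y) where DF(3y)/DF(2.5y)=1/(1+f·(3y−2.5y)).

step 1 [0.5y] bond c/2=1/160: DF=(313789/320000 − 1/160·(0))/(1+1/160) = 1949/2000 ≈ 0.974500
step 2 [1y] swap r/2=651/19094: DF=(1 − 651/19094·(0.974500))/(1+651/19094) = 9349/10000 ≈ 0.934900
step 3 [1.5y] swap r/2=475/14072: DF=(1 − 475/14072·(0.974500+0.934900))/(1+475/14072) = 181/200 ≈ 0.905000
step 4 [2y] zero: DF = P = 4423/5000 ≈ 0.884600
step 5 [2.5y] zero: DF = P = 1081/1250 ≈ 0.864800
step 6 [3y] swap r/2=826/26993: DF=(1 − 826/26993·(0.974500+0.934900+0.905000+0.884600+0.864800))/(1+826/26993) = 2087/2500 ≈ 0.834800

1 1/2 1949/2000
2 1 9349/10000
3 3/2 181/200
4 2 4423/5000
5 5/2 1081/1250
6 3 2087/2500
f(2.5y,3y) = ((1081/1250)/(2087/2500) − 1)/(1/2) = 150/2087 ≈ 7.1874%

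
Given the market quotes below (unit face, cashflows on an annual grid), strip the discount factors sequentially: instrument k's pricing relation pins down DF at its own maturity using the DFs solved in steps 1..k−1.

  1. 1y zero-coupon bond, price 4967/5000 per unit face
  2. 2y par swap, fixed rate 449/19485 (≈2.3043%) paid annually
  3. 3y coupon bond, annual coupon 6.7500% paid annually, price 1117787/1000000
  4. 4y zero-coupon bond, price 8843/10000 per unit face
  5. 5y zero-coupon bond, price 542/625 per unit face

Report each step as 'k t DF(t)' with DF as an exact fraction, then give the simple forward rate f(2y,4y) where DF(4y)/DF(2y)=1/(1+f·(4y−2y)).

step 1 [1y] zero: DF = P = 4967/5000 ≈ 0.993400
step 2 [2y] swap r/1=449/19485: DF=(1 − 449/19485·(0.993400))/(1+449/19485) = 9551/10000 ≈ 0.955100
step 3 [3y] bond c/1=27/400: DF=(1117787/1000000 − 27/400·(0.993400+0.955100))/(1+27/400) = 9239/10000 ≈ 0.923900
step 4 [4y] zero: DF = P = 8843/10000 ≈ 0.884300
step 5 [5y] zero: DF = P = 542/625 ≈ 0.867200

1 1 4967/5000
2 2 9551/10000
3 3 9239/10000
4 4 8843/10000
5 5 542/625
f(2y,4y) = ((9551/10000)/(8843/10000) − 1)/(2) = 354/8843 ≈ 4.0032%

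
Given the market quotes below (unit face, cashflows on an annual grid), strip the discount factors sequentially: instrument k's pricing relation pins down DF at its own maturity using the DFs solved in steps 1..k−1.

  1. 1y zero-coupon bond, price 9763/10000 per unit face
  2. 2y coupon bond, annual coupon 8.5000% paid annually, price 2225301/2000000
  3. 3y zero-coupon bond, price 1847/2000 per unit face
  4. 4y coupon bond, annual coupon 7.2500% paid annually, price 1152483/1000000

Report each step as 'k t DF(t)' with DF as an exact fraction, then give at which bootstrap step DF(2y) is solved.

1 1 9763/10000
2 2 949/1000
3 3 1847/2000
4 4 441/500
DF(2y) is solved at step 2

step 1 [1y] zero: DF = P = 9763/10000 ≈ 0.976300
step 2 [2y] bond c/1=17/200: DF=(2225301/2000000 − 17/200·(0.976300))/(1+17/200) = 949/1000 ≈ 0.949000
step 3 [3y] zero: DF = P = 1847/2000 ≈ 0.923500
step 4 [4y] bond c/1=29/400: DF=(1152483/1000000 − 29/400·(0.976300+0.949000+0.923500))/(1+29/400) = 441/500 ≈ 0.882000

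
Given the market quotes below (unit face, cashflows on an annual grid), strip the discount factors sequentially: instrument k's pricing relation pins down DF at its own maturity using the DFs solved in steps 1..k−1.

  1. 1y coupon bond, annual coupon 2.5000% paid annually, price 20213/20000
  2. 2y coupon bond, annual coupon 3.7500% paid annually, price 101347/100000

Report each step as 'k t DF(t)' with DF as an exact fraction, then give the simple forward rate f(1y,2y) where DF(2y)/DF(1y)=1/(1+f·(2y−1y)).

step 1 [1y] bond c/1=1/40: DF=(20213/20000 − 1/40·(0))/(1+1/40) = 493/500 ≈ 0.986000
step 2 [2y] bond c/1=3/80: DF=(101347/100000 − 3/80·(0.986000))/(1+3/80) = 2353/2500 ≈ 0.941200

1 1 493/500
2 2 2353/2500
f(1y,2y) = ((493/500)/(2353/2500) − 1)/(1) = 112/2353 ≈ 4.7599%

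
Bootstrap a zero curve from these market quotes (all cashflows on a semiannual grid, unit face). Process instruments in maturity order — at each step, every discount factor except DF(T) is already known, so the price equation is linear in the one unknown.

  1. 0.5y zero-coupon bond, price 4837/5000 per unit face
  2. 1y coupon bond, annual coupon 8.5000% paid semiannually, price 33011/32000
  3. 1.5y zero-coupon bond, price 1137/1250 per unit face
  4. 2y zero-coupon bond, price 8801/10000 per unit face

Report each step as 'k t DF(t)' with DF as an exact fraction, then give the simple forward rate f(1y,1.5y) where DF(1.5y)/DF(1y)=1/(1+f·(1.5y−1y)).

step 1 [0.5y] zero: DF = P = 4837/5000 ≈ 0.967400
step 2 [1y] bond c/2=17/400: DF=(33011/32000 − 17/400·(0.967400))/(1+17/400) = 9501/10000 ≈ 0.950100
step 3 [1.5y] zero: DF = P = 1137/1250 ≈ 0.909600
step 4 [2y] zero: DF = P = 8801/10000 ≈ 0.880100

1 1/2 4837/5000
2 1 9501/10000
3 3/2 1137/1250
4 2 8801/10000
f(1y,1.5y) = ((9501/10000)/(1137/1250) − 1)/(1/2) = 135/1516 ≈ 8.9050%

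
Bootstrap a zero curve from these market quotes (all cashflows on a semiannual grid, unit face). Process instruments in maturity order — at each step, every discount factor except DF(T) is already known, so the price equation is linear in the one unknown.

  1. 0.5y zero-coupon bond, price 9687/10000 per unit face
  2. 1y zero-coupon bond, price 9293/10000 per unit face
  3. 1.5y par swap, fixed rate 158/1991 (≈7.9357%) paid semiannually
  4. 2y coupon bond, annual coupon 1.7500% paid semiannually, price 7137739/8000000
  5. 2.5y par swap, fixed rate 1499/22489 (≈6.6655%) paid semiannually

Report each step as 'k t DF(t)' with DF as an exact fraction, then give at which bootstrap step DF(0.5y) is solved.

1 1/2 9687/10000
2 1 9293/10000
3 3/2 4447/5000
4 2 8603/10000
5 5/2 8501/10000
DF(0.5y) is solved at step 1

step 1 [0.5y] zero: DF = P = 9687/10000 ≈ 0.968700
step 2 [1y] zero: DF = P = 9293/10000 ≈ 0.929300
step 3 [1.5y] swap r/2=79/1991: DF=(1 − 79/1991·(0.968700+0.929300))/(1+79/1991) = 4447/5000 ≈ 0.889400
step 4 [2y] bond c/2=7/800: DF=(7137739/8000000 − 7/800·(0.968700+0.929300+0.889400))/(1+7/800) = 8603/10000 ≈ 0.860300
step 5 [2.5y] swap r/2=1499/44978: DF=(1 − 1499/44978·(0.968700+0.929300+0.889400+0.860300))/(1+1499/44978) = 8501/10000 ≈ 0.850100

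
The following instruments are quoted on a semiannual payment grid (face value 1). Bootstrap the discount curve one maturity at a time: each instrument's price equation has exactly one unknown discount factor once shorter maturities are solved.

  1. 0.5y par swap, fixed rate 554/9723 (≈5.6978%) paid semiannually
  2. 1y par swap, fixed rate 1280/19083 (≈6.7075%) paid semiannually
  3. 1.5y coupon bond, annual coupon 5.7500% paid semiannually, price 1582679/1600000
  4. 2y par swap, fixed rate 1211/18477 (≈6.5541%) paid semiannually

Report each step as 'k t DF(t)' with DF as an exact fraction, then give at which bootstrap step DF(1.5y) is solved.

step 1 [0.5y] swap r/2=277/9723: DF=(1 − 277/9723·(0))/(1+277/9723) = 9723/10000 ≈ 0.972300
step 2 [1y] swap r/2=640/19083: DF=(1 − 640/19083·(0.972300))/(1+640/19083) = 117/125 ≈ 0.936000
step 3 [1.5y] bond c/2=23/800: DF=(1582679/1600000 − 23/800·(0.972300+0.936000))/(1+23/800) = 4541/5000 ≈ 0.908200
step 4 [2y] swap r/2=1211/36954: DF=(1 − 1211/36954·(0.972300+0.936000+0.908200))/(1+1211/36954) = 8789/10000 ≈ 0.878900

1 1/2 9723/10000
2 1 117/125
3 3/2 4541/5000
4 2 8789/10000
DF(1.5y) is solved at step 3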